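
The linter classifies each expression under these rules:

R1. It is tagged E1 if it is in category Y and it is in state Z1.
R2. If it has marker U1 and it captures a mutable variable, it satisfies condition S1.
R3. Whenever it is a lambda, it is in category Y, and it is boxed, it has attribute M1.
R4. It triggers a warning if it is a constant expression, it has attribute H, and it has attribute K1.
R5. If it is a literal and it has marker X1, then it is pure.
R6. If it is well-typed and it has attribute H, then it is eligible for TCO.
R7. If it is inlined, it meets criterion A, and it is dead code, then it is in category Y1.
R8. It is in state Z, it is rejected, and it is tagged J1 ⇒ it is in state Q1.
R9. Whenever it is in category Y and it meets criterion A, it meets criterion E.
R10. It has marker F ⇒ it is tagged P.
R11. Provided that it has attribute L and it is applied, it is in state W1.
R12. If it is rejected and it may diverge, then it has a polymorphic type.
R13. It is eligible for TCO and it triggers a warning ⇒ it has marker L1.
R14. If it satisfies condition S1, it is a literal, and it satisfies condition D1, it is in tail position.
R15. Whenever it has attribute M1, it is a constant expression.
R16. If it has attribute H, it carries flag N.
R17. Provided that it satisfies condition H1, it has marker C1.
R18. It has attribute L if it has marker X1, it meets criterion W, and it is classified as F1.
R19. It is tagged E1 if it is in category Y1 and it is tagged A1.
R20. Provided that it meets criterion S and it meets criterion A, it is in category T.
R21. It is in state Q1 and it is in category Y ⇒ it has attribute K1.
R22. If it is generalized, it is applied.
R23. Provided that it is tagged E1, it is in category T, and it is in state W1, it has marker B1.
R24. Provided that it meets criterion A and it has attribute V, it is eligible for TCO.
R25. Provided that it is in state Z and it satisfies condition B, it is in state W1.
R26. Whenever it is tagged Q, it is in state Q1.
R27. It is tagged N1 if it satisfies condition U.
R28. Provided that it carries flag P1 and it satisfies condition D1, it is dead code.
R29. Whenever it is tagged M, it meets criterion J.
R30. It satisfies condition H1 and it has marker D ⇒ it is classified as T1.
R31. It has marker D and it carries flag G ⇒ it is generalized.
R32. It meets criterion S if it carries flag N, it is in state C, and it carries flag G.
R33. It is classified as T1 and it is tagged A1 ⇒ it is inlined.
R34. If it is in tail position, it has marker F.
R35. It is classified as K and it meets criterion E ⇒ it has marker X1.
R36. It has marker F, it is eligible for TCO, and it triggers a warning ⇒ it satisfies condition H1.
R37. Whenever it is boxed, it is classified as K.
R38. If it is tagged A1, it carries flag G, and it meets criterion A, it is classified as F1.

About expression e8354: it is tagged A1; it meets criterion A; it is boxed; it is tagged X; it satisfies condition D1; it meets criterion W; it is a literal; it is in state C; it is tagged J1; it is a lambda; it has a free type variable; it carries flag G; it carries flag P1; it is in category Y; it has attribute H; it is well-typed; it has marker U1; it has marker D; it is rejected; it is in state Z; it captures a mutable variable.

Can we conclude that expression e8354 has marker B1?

By R2 (it has marker U1, it captures a mutable variable): it satisfies condition S1.
By R3 (it is a lambda, it is in category Y, it is boxed): it has attribute M1.
By R6 (it is well-typed, it has attribute H): it is eligible for TCO.
By R8 (it is in state Z, it is rejected, it is tagged J1): it is in state Q1.
By R9 (it is in category Y, it meets criterion A): it meets criterion E.
By R14 (it satisfies condition S1, it is a literal, it satisfies condition D1): it is in tail position.
By R15 (it has attribute M1): it is a constant expression.
By R16 (it has attribute H): it carries flag N.
By R21 (it is in state Q1, it is in category Y): it has attribute K1.
By R28 (it carries flag P1, it satisfies condition D1): it is dead code.
By R31 (it has marker D, it carries flag G): it is generalized.
By R32 (it carries flag N, it is in state C, it carries flag G): it meets criterion S.
By R34 (it is in tail position): it has marker F.
By R37 (it is boxed): it is classified as K.
By R38 (it is tagged A1, it carries flag G, it meets criterion A): it is classified as F1.
By R4 (it is a constant expression, it has attribute H, it has attribute K1): it triggers a warning.
By R20 (it meets criterion S, it meets criterion A): it is in category T.
By R22 (it is generalized): it is applied.
By R35 (it is classified as K, it meets criterion E): it has marker X1.
By R36 (it has marker F, it is eligible for TCO, it triggers a warning): it satisfies condition H1.
By R18 (it has marker X1, it meets criterion W, it is classified as F1): it has attribute L.
By R30 (it satisfies condition H1, it has marker D): it is classified as T1.
By R33 (it is classified as T1, it is tagged A1): it is inlined.
By R7 (it is inlined, it meets criterion A, it is dead code): it is in category Y1.
By R11 (it has attribute L, it is applied): it is in state W1.
By R19 (it is in category Y1, it is tagged A1): it is tagged E1.
By R23 (it is tagged E1, it is in category T, it is in state W1): it has marker B1.

Yes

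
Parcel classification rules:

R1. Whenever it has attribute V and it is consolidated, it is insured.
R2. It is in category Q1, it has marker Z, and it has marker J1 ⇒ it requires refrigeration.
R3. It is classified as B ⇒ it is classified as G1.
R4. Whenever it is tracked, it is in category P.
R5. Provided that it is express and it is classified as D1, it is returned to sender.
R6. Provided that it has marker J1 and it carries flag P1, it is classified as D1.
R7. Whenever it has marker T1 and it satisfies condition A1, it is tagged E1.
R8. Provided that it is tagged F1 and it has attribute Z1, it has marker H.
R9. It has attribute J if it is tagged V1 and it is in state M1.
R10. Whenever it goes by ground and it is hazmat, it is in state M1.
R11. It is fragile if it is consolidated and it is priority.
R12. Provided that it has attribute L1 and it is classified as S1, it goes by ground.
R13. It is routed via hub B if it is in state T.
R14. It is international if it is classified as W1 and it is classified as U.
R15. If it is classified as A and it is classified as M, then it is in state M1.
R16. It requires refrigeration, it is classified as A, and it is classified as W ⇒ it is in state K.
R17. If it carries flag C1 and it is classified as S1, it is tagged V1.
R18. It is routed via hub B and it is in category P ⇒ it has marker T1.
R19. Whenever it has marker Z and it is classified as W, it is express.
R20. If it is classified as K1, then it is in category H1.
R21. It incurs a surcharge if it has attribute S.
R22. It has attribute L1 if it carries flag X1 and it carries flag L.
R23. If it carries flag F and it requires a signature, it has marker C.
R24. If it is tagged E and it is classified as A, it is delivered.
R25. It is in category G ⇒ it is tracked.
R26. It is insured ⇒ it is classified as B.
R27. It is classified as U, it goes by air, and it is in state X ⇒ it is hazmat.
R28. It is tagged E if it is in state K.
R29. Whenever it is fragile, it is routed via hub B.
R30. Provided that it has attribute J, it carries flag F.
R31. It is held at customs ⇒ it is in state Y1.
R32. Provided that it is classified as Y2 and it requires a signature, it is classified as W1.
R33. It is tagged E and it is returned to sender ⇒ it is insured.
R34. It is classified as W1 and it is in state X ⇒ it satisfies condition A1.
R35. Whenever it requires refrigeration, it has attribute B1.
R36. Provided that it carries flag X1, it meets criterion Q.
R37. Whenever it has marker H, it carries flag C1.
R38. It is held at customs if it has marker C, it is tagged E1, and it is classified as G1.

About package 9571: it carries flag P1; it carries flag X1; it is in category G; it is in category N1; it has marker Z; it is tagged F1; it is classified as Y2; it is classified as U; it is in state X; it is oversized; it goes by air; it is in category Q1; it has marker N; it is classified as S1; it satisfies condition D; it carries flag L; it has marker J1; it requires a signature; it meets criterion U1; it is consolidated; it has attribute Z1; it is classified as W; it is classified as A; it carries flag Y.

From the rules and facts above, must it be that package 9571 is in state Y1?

Forward chaining from the given facts derives: requires refrigeration, is classified as D1, has marker H, is in state K, is express, has attribute L1, is tracked, is hazmat, is tagged E, is classified as W1, satisfies condition A1, has attribute B1, meets criterion Q, carries flag C1, is in category P, is returned to sender, goes by ground, is international, is tagged V1, is delivered, is insured, is in state M1, is classified as B, is classified as G1, has attribute J, carries flag F, has marker C.
The only rule concluding "it is in state Y1" is R31, which needs "it is held at customs"; that is never established.

No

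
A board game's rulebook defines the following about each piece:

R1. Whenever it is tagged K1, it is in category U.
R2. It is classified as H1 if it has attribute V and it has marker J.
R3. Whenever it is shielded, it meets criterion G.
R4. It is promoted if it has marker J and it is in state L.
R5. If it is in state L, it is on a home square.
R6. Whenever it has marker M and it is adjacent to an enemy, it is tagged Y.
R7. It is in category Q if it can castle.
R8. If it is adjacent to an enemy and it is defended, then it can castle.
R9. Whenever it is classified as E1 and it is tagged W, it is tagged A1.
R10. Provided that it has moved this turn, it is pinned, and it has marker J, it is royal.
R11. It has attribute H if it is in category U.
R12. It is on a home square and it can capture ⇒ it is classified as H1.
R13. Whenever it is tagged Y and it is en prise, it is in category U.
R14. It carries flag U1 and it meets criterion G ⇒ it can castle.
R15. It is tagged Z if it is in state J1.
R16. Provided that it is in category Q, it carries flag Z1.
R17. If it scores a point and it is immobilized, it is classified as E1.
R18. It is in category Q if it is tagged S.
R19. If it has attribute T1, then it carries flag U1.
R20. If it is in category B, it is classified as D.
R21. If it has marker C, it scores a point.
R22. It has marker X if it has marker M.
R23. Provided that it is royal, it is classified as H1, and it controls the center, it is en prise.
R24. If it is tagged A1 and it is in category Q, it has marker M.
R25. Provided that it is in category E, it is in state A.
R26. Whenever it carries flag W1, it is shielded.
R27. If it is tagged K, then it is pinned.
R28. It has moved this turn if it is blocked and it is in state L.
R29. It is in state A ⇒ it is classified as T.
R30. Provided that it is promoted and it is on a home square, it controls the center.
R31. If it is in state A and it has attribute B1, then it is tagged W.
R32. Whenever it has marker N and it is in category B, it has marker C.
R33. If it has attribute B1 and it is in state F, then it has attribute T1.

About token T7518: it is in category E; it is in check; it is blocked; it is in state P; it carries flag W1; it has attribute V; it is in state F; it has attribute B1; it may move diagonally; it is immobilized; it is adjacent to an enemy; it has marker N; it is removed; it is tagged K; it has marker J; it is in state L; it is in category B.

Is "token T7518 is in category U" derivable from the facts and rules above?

Yes

By R2 (it has attribute V, it has marker J): it is classified as H1.
By R4 (it has marker J, it is in state L): it is promoted.
By R5 (it is in state L): it is on a home square.
By R25 (it is in category E): it is in state A.
By R26 (it carries flag W1): it is shielded.
By R27 (it is tagged K): it is pinned.
By R28 (it is blocked, it is in state L): it has moved this turn.
By R30 (it is promoted, it is on a home square): it controls the center.
By R31 (it is in state A, it has attribute B1): it is tagged W.
By R32 (it has marker N, it is in category B): it has marker C.
By R33 (it has attribute B1, it is in state F): it has attribute T1.
By R3 (it is shielded): it meets criterion G.
By R10 (it has moved this turn, it is pinned, it has marker J): it is royal.
By R19 (it has attribute T1): it carries flag U1.
By R21 (it has marker C): it scores a point.
By R23 (it is royal, it is classified as H1, it controls the center): it is en prise.
By R14 (it carries flag U1, it meets criterion G): it can castle.
By R17 (it scores a point, it is immobilized): it is classified as E1.
By R7 (it can castle): it is in category Q.
By R9 (it is classified as E1, it is tagged W): it is tagged A1.
By R24 (it is tagged A1, it is in category Q): it has marker M.
By R6 (it has marker M, it is adjacent to an enemy): it is tagged Y.
By R13 (it is tagged Y, it is en prise): it is in category U.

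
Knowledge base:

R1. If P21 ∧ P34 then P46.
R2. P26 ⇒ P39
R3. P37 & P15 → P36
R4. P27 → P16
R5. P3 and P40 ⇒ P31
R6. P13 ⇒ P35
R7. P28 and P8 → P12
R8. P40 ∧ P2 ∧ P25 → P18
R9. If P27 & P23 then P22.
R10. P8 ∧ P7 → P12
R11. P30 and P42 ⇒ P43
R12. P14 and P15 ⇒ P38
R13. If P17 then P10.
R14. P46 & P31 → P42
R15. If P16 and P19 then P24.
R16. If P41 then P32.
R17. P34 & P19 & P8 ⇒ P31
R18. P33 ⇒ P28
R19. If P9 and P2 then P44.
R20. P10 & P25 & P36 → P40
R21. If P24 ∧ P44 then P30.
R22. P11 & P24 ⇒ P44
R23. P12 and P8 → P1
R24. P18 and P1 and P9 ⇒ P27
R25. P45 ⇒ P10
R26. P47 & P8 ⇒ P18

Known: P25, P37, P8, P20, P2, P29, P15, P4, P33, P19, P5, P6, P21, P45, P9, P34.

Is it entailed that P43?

P46  (by R1: P21, P34)
P36  (by R3: P37, P15)
P31  (by R17: P34, P19, P8)
P28  (by R18: P33)
P44  (by R19: P9, P2)
P10  (by R25: P45)
P12  (by R7: P28, P8)
P42  (by R14: P46, P31)
P40  (by R20: P10, P25, P36)
P1  (by R23: P12, P8)
P18  (by R8: P40, P2, P25)
P27  (by R24: P18, P1, P9)
P16  (by R4: P27)
P24  (by R15: P16, P19)
P30  (by R21: P24, P44)
P43  (by R11: P30, P42)

Yes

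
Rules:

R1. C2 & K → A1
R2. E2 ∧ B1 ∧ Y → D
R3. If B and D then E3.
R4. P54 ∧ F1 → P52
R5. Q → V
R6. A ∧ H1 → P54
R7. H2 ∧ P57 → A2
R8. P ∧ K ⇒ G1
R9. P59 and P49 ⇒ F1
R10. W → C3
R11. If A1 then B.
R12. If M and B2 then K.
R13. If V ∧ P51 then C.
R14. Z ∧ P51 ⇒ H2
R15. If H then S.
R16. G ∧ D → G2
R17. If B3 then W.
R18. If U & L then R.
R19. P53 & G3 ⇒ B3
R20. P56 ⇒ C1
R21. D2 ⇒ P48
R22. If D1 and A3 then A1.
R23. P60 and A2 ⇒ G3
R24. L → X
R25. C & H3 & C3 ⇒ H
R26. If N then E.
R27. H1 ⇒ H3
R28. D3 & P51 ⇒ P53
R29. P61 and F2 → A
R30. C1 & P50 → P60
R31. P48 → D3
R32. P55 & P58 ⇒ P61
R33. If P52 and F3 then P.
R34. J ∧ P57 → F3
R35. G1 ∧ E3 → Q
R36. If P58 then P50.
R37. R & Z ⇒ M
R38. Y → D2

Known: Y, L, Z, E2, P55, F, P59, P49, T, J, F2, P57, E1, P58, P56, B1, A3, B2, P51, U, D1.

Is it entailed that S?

Forward chaining from the given facts derives: D, F1, H2, R, C1, A1, X, P61, F3, P50, M, D2, A2, B, K, P48, A, P60, D3, E3, G3, P53, B3, W, C3.
The only rule concluding S is R15, which needs H; that is never established.

No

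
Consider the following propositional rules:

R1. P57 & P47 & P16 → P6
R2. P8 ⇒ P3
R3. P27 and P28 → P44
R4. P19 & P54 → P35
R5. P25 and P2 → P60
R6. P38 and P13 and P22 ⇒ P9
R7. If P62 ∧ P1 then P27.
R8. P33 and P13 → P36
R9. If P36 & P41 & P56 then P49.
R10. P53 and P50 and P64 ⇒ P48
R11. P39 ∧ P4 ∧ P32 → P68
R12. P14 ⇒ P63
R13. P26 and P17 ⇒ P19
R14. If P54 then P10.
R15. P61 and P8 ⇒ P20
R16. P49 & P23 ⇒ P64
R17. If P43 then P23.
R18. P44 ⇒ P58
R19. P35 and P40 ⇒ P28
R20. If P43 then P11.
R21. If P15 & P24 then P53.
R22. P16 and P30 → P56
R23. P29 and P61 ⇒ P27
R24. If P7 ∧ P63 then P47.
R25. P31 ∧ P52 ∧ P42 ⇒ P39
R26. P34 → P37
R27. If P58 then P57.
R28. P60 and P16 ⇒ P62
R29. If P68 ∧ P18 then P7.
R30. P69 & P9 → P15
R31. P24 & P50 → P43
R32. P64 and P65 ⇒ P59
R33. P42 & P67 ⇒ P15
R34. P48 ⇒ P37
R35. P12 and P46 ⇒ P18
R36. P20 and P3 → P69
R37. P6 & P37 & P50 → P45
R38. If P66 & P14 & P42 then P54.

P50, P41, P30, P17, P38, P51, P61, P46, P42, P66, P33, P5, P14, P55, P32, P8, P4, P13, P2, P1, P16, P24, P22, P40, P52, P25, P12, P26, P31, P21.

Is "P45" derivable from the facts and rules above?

P3  (by R2: P8)
P60  (by R5: P25, P2)
P9  (by R6: P38, P13, P22)
P36  (by R8: P33, P13)
P63  (by R12: P14)
P19  (by R13: P26, P17)
P20  (by R15: P61, P8)
P56  (by R22: P16, P30)
P39  (by R25: P31, P52, P42)
P62  (by R28: P60, P16)
P43  (by R31: P24, P50)
P18  (by R35: P12, P46)
P69  (by R36: P20, P3)
P54  (by R38: P66, P14, P42)
P35  (by R4: P19, P54)
P27  (by R7: P62, P1)
P49  (by R9: P36, P41, P56)
P68  (by R11: P39, P4, P32)
P23  (by R17: P43)
P28  (by R19: P35, P40)
P7  (by R29: P68, P18)
P15  (by R30: P69, P9)
P44  (by R3: P27, P28)
P64  (by R16: P49, P23)
P58  (by R18: P44)
P53  (by R21: P15, P24)
P47  (by R24: P7, P63)
P57  (by R27: P58)
P6  (by R1: P57, P47, P16)
P48  (by R10: P53, P50, P64)
P37  (by R34: P48)
P45  (by R37: P6, P37, P50)

Yes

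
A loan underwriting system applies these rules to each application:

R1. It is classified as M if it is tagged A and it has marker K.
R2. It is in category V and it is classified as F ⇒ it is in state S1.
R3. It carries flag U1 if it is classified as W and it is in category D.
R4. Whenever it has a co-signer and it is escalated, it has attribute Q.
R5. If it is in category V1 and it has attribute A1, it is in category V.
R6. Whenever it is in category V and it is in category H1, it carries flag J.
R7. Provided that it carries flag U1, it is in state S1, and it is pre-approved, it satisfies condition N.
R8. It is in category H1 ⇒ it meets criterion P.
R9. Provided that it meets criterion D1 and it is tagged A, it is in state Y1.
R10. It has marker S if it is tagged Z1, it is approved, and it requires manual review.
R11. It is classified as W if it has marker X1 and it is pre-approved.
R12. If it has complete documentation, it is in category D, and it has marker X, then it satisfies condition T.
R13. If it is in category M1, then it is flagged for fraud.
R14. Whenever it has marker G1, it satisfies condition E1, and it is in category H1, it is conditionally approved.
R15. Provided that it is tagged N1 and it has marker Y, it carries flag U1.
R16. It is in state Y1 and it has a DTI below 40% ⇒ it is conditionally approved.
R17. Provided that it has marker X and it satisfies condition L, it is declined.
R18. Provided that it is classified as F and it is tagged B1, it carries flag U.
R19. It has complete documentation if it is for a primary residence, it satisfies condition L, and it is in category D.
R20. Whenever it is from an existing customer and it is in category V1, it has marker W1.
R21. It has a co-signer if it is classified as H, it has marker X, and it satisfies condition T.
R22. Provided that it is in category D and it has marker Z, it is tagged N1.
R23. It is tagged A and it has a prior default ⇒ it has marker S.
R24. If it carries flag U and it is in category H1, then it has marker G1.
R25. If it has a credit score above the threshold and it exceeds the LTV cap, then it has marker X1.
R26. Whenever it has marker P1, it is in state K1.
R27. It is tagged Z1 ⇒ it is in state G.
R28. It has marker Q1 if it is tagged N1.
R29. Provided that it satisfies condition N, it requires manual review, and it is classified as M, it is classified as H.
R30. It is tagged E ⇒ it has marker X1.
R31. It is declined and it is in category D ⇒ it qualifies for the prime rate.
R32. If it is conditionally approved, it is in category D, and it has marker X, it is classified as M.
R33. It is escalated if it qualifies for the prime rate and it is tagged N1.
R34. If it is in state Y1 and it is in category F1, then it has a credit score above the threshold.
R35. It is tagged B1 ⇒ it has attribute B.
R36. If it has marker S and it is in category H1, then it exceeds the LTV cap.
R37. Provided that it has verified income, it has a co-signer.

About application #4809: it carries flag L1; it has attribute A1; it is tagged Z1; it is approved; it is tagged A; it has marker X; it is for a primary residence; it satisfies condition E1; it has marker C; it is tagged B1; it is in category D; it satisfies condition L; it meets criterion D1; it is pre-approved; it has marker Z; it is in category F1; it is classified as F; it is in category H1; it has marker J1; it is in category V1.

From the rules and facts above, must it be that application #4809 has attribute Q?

Forward chaining from the given facts derives: is in category V, carries flag J, meets criterion P, is in state Y1, is declined, carries flag U, has complete documentation, is tagged N1, has marker G1, is in state G, has marker Q1, qualifies for the prime rate, is escalated, has a credit score above the threshold, has attribute B, is in state S1, satisfies condition T, is conditionally approved, is classified as M.
The only rule concluding "it has attribute Q" is R4, which needs "it has a co-signer"; that is never established.

No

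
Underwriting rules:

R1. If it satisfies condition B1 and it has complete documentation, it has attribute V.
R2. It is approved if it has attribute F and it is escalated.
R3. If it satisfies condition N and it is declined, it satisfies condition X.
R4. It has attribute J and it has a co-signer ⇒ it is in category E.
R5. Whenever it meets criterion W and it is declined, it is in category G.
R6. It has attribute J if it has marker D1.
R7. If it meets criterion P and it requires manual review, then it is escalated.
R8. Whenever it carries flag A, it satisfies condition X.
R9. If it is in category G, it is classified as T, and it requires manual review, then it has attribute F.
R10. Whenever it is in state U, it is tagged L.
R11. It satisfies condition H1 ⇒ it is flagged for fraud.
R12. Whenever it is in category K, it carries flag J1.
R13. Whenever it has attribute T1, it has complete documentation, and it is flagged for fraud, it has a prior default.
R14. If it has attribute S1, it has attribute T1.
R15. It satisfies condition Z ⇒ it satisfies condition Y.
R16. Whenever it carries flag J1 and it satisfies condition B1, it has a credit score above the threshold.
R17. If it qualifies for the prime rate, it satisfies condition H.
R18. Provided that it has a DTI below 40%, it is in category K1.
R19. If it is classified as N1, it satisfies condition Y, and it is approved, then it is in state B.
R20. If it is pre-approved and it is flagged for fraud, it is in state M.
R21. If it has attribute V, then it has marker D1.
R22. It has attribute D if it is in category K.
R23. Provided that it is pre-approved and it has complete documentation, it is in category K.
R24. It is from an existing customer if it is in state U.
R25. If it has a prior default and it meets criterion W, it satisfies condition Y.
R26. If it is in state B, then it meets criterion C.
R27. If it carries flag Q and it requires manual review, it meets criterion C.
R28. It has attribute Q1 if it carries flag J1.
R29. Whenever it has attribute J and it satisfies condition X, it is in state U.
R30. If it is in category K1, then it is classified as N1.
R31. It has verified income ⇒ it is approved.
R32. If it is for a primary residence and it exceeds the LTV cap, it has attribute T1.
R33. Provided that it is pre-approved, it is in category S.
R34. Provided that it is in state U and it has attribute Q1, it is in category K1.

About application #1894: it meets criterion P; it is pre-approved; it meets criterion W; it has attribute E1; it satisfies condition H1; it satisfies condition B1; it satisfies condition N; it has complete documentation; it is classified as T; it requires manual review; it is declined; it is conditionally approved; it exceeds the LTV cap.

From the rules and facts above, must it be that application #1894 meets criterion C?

No

Forward chaining from the given facts derives: has attribute V, satisfies condition X, is in category G, is escalated, has attribute F, is flagged for fraud, is in state M, has marker D1, is in category K, is in category S, is approved, has attribute J, carries flag J1, has a credit score above the threshold, has attribute D, has attribute Q1, is in state U, is in category K1, is tagged L, is from an existing customer, is classified as N1.
Rules concluding "it meets criterion C": R26 needs "it is in state B"; R27 needs "it carries flag Q" — none of these are established.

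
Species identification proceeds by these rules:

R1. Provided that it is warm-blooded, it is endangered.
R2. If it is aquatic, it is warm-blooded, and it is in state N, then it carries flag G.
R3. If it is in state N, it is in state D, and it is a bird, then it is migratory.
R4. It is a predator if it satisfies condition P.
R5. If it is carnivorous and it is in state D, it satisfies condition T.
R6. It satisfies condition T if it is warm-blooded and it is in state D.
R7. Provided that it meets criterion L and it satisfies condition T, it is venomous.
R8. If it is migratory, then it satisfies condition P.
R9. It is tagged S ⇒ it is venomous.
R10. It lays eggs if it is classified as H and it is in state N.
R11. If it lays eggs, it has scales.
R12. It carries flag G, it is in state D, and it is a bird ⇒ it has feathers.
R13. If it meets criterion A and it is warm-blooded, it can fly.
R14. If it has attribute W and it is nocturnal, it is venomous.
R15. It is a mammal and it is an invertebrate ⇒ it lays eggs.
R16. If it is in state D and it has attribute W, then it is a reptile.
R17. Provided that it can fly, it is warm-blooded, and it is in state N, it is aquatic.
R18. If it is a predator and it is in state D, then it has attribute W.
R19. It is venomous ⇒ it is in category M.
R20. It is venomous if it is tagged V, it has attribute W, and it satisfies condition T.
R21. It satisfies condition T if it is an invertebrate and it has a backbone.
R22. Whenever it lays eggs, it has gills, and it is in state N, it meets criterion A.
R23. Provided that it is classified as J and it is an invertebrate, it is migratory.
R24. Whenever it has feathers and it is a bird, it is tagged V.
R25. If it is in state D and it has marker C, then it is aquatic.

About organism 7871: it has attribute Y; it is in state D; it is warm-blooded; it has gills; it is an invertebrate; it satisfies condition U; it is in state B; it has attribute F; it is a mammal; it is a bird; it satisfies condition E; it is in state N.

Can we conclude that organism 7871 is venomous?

Yes

By R3 (it is in state N, it is in state D, it is a bird): it is migratory.
By R6 (it is warm-blooded, it is in state D): it satisfies condition T.
By R8 (it is migratory): it satisfies condition P.
By R15 (it is a mammal, it is an invertebrate): it lays eggs.
By R22 (it lays eggs, it has gills, it is in state N): it meets criterion A.
By R4 (it satisfies condition P): it is a predator.
By R13 (it meets criterion A, it is warm-blooded): it can fly.
By R17 (it can fly, it is warm-blooded, it is in state N): it is aquatic.
By R18 (it is a predator, it is in state D): it has attribute W.
By R2 (it is aquatic, it is warm-blooded, it is in state N): it carries flag G.
By R12 (it carries flag G, it is in state D, it is a bird): it has feathers.
By R24 (it has feathers, it is a bird): it is tagged V.
By R20 (it is tagged V, it has attribute W, it satisfies condition T): it is venomous.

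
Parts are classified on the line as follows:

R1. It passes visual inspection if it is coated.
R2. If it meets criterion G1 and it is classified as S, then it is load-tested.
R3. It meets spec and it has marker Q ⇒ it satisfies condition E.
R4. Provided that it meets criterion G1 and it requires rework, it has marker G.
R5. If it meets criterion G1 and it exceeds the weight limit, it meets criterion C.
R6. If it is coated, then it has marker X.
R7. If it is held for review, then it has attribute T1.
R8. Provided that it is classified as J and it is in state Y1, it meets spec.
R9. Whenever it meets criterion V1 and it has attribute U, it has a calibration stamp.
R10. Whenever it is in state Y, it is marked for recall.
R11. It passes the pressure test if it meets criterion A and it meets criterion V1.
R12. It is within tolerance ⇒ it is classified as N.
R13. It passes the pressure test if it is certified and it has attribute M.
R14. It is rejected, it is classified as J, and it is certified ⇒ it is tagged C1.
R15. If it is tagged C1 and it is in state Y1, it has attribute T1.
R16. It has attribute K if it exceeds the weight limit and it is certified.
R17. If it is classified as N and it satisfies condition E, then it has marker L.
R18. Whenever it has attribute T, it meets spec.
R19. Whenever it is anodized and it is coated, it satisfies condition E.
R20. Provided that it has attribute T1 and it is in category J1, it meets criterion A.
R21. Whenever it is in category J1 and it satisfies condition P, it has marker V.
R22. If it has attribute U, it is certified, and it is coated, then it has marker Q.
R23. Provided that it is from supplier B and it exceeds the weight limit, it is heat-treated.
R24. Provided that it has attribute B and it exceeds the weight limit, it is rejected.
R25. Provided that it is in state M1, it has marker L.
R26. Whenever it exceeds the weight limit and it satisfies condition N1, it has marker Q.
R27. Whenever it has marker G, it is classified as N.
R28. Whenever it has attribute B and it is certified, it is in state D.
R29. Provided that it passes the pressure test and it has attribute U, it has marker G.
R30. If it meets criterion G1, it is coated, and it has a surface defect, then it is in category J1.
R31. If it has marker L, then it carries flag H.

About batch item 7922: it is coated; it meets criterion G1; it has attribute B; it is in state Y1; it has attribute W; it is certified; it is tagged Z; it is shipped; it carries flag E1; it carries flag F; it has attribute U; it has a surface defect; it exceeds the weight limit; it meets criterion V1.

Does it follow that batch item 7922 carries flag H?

No

Forward chaining from the given facts derives: passes visual inspection, meets criterion C, has marker X, has a calibration stamp, has attribute K, has marker Q, is rejected, is in state D, is in category J1.
The only rule concluding "it carries flag H" is R31, which needs "it has marker L"; that is never established.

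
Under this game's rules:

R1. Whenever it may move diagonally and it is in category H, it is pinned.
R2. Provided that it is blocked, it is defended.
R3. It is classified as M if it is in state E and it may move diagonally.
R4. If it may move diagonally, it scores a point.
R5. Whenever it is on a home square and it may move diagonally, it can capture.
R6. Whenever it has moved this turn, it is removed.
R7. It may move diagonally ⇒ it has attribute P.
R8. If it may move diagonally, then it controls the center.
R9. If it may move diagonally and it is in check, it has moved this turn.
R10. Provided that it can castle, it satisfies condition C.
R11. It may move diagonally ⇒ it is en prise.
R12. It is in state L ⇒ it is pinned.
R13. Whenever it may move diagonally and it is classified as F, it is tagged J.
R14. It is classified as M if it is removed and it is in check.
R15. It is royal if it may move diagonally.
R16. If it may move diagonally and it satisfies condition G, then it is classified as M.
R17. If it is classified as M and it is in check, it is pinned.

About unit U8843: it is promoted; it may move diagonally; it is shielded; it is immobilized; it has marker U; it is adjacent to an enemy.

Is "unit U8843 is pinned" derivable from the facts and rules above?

No

Forward chaining from the given facts derives: scores a point, has attribute P, controls the center, is en prise, is royal.
Rules concluding "it is pinned": R1 needs "it is in category H"; R12 needs "it is in state L"; R17 needs "it is classified as M" — none of these are established.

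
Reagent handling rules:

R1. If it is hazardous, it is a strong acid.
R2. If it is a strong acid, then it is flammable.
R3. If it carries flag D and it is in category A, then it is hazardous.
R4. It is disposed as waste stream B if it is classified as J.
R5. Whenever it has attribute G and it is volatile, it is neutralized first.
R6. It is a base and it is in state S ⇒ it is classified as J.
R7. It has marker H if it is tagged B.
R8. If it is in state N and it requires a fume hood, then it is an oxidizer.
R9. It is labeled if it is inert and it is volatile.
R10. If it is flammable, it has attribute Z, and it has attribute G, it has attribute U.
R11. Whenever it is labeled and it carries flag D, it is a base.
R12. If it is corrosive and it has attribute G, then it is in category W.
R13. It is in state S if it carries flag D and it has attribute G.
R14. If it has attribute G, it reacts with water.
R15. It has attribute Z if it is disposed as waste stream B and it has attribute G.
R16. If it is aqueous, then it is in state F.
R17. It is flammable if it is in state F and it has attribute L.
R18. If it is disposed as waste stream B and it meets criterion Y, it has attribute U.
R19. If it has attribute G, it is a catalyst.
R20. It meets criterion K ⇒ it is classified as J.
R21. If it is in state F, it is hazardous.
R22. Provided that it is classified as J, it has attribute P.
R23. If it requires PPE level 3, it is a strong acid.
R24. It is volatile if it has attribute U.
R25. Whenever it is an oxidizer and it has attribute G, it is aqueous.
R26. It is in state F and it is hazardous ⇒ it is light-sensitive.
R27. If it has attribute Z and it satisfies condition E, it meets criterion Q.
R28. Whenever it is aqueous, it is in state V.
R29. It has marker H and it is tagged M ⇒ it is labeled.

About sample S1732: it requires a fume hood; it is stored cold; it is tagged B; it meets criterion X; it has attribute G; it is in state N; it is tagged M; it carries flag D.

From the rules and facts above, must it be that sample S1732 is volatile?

Yes

By R7 (it is tagged B): it has marker H.
By R8 (it is in state N, it requires a fume hood): it is an oxidizer.
By R13 (it carries flag D, it has attribute G): it is in state S.
By R25 (it is an oxidizer, it has attribute G): it is aqueous.
By R29 (it has marker H, it is tagged M): it is labeled.
By R11 (it is labeled, it carries flag D): it is a base.
By R16 (it is aqueous): it is in state F.
By R21 (it is in state F): it is hazardous.
By R1 (it is hazardous): it is a strong acid.
By R2 (it is a strong acid): it is flammable.
By R6 (it is a base, it is in state S): it is classified as J.
By R4 (it is classified as J): it is disposed as waste stream B.
By R15 (it is disposed as waste stream B, it has attribute G): it has attribute Z.
By R10 (it is flammable, it has attribute Z, it has attribute G): it has attribute U.
By R24 (it has attribute U): it is volatile.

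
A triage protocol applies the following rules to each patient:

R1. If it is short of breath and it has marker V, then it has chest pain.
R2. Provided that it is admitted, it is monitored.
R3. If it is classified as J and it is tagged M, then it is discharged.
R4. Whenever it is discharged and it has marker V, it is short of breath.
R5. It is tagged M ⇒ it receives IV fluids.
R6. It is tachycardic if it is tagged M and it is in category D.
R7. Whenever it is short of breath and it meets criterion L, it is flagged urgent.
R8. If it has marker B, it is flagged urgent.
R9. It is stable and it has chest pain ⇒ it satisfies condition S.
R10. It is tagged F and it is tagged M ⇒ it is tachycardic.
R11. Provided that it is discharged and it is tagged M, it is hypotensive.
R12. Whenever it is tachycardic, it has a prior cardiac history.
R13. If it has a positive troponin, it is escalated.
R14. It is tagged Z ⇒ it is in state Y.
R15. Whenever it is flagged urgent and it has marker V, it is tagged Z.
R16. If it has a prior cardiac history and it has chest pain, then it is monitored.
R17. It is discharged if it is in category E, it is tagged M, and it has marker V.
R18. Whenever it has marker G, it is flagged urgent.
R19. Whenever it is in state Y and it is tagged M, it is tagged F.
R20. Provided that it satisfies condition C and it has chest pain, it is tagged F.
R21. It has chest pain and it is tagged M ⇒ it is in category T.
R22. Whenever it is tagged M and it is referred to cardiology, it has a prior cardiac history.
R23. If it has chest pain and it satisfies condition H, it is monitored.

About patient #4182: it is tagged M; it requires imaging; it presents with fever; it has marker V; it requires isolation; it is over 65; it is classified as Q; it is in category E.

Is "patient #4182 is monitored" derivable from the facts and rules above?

Forward chaining from the given facts derives: receives IV fluids, is discharged, is short of breath, is hypotensive, has chest pain, is in category T.
Rules concluding "it is monitored": R2 needs "it is admitted"; R16 needs "it has a prior cardiac history"; R23 needs "it satisfies condition H" — none of these are established.

No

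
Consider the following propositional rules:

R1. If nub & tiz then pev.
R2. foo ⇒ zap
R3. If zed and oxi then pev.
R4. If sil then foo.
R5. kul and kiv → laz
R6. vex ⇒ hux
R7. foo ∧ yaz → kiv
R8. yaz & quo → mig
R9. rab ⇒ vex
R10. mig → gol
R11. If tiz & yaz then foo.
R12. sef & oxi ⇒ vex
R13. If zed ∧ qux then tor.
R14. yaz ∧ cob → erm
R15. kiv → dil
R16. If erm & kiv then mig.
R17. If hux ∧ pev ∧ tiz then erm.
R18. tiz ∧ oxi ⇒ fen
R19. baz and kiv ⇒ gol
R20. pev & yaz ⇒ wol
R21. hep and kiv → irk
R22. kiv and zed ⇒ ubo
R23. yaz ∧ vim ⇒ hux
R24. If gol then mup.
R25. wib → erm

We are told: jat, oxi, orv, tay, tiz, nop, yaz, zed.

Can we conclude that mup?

Forward chaining from the given facts derives: pev, foo, fen, wol, zap, kiv, dil, ubo.
The only rule concluding mup is R24, which needs gol; that is never established.

No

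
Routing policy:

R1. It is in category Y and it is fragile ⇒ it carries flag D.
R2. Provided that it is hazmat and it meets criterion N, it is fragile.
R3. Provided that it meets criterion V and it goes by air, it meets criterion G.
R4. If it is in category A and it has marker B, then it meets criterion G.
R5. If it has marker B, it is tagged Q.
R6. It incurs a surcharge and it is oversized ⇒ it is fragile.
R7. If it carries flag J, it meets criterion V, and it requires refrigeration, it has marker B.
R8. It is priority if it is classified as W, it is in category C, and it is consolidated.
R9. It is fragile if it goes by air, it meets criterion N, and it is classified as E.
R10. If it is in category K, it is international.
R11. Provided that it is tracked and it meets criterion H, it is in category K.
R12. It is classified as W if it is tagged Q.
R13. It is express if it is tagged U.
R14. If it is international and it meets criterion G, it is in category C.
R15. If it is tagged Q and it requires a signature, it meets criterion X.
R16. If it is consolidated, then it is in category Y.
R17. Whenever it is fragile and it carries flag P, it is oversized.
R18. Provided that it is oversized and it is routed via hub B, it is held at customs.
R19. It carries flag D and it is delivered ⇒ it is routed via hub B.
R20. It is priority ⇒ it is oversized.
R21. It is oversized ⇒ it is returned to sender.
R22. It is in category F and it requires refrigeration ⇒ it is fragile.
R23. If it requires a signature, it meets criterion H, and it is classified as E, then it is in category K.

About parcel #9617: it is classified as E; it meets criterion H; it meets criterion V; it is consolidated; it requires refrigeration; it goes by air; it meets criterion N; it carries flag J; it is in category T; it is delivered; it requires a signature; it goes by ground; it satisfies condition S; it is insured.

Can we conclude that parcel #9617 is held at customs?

Yes

By R3 (it meets criterion V, it goes by air): it meets criterion G.
By R7 (it carries flag J, it meets criterion V, it requires refrigeration): it has marker B.
By R9 (it goes by air, it meets criterion N, it is classified as E): it is fragile.
By R16 (it is consolidated): it is in category Y.
By R23 (it requires a signature, it meets criterion H, it is classified as E): it is in category K.
By R1 (it is in category Y, it is fragile): it carries flag D.
By R5 (it has marker B): it is tagged Q.
By R10 (it is in category K): it is international.
By R12 (it is tagged Q): it is classified as W.
By R14 (it is international, it meets criterion G): it is in category C.
By R19 (it carries flag D, it is delivered): it is routed via hub B.
By R8 (it is classified as W, it is in category C, it is consolidated): it is priority.
By R20 (it is priority): it is oversized.
By R18 (it is oversized, it is routed via hub B): it is held at customs.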